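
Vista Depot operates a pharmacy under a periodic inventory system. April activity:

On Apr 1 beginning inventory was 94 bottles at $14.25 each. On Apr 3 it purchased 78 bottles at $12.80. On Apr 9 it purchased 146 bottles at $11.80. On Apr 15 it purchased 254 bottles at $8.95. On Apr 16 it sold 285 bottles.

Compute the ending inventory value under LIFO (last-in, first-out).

Apr 16, 285 sold [LIFO — newest first]: 254 @ $8.95 + 31 @ $11.80 = $2,639.10
Ending inventory: 94 @ $14.25 + 78 @ $12.80 + 115 @ $11.80 = $3,694.90

Ending inventory = $3,694.90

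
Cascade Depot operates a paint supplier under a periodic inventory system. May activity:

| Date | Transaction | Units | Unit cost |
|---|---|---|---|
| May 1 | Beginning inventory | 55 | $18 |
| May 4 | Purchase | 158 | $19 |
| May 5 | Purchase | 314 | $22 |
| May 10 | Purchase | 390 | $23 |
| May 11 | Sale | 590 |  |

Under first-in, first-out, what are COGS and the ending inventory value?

May 11, 590 sold [FIFO — oldest first]: 55 @ $18 + 158 @ $19 + 314 @ $22 + 63 @ $23 = $12,349
Ending inventory: 327 @ $23 = $7,521

COGS = $12,349; ending inventory = $7,521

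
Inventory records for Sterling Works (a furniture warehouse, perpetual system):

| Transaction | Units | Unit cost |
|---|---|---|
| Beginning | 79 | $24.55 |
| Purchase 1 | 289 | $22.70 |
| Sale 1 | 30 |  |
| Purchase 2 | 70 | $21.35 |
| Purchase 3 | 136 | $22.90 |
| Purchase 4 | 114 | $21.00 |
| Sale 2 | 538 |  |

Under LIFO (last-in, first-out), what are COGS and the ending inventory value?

Sale 1 (30) [LIFO — newest first]: 30 @ $22.70 = $681.00
Sale 2 (538) [LIFO — newest first]: 114 @ $21.00 + 136 @ $22.90 + 70 @ $21.35 + 218 @ $22.70 = $11,951.50
Total COGS = $681.00 + $11,951.50 = $12,632.50
Ending inventory: 79 @ $24.55 + 41 @ $22.70 = $2,870.15

COGS = $12,632.50; ending inventory = $2,870.15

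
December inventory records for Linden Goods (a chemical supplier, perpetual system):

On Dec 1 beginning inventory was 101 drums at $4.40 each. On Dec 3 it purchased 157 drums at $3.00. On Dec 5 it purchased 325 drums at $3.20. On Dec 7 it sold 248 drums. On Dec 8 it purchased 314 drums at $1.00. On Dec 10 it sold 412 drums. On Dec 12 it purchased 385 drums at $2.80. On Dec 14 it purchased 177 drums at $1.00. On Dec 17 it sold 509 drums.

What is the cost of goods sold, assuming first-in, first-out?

COGS = $3,031.00

Dec 7, 248 sold [FIFO — oldest first]: 101 @ $4.40 + 147 @ $3.00 = $885.40
Dec 10, 412 sold [FIFO — oldest first]: 10 @ $3.00 + 325 @ $3.20 + 77 @ $1.00 = $1,147.00
Dec 17, 509 sold [FIFO — oldest first]: 237 @ $1.00 + 272 @ $2.80 = $998.60
Total COGS = $885.40 + $1,147.00 + $998.60 = $3,031.00
Ending inventory: 113 @ $2.80 + 177 @ $1.00 = $493.40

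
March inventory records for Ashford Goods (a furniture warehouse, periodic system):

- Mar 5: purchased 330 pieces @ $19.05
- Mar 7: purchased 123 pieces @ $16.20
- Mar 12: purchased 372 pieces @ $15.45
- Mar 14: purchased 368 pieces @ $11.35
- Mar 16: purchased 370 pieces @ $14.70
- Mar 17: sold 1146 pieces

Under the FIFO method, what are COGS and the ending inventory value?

Mar 17, 1146 sold [FIFO — oldest first]: 330 @ $19.05 + 123 @ $16.20 + 372 @ $15.45 + 321 @ $11.35 = $17,669.85
Ending inventory: 47 @ $11.35 + 370 @ $14.70 = $5,972.45

COGS = $17,669.85; ending inventory = $5,972.45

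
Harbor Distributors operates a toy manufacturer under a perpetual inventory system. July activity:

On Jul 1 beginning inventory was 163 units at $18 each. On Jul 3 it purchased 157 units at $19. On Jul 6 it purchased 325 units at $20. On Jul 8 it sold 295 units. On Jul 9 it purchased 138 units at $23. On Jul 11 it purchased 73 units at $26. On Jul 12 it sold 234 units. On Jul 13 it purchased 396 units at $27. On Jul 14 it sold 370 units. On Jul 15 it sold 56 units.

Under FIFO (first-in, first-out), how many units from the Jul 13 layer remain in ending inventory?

297

Jul 8, 295 sold [FIFO — oldest first]: 163 @ $18 + 132 @ $19 = $5,442
Jul 12, 234 sold [FIFO — oldest first]: 25 @ $19 + 209 @ $20 = $4,655
Jul 14, 370 sold [FIFO — oldest first]: 116 @ $20 + 138 @ $23 + 73 @ $26 + 43 @ $27 = $8,553
Jul 15, 56 sold [FIFO — oldest first]: 56 @ $27 = $1,512
Total COGS = $5,442 + $4,655 + $8,553 + $1,512 = $20,162
Ending inventory: 297 @ $27 = $8,019
Check: goods available $28,181 = COGS $20,162 + ending $8,019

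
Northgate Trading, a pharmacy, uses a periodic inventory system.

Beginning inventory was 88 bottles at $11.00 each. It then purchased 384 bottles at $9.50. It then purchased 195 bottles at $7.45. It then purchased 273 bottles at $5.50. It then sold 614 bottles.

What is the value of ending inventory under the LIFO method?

Sale 1 (614) [LIFO — newest first]: 273 @ $5.50 + 195 @ $7.45 + 146 @ $9.50 = $4,341.25
Ending inventory: 88 @ $11.00 + 238 @ $9.50 = $3,229.00
Check: goods available $7,570.25 = COGS $4,341.25 + ending $3,229.00

Ending inventory = $3,229.00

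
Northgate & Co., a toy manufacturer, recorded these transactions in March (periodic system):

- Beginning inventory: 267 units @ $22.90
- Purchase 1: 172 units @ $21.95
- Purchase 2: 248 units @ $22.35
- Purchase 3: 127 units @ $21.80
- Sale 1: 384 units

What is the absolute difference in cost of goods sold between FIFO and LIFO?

$173.50

FIFO COGS: 267 @ $22.90 + 117 @ $21.95 = $8,682.45
LIFO COGS: 127 @ $21.80 + 248 @ $22.35 + 9 @ $21.95 = $8,508.95
Difference = |$8,682.45 − $8,508.95| = $173.50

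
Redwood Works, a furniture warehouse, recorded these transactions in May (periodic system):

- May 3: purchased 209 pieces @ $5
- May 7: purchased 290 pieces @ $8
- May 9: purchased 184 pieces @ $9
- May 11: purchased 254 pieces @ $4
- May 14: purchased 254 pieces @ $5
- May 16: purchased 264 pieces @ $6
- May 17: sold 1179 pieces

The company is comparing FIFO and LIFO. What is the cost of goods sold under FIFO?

FIFO COGS: 209 @ $5 + 290 @ $8 + 184 @ $9 + 254 @ $4 + 242 @ $5 = $7,247
LIFO COGS: 264 @ $6 + 254 @ $5 + 254 @ $4 + 184 @ $9 + 223 @ $8 = $7,310

COGS = $7,247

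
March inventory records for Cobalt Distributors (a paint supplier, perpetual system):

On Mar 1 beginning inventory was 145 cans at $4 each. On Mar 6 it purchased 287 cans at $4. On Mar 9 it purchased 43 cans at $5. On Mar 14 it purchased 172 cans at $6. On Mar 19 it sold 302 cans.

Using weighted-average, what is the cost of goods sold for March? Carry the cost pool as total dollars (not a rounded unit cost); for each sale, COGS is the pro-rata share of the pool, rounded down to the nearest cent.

After Mar 1: 145 on hand, pool $580.00 (≈ $4.0000 each)
After Mar 6: 432 on hand, pool $1,728.00 (≈ $4.0000 each)
After Mar 9: 475 on hand, pool $1,943.00 (≈ $4.0905 each)
After Mar 14: 647 on hand, pool $2,975.00 (≈ $4.5981 each)
Mar 19, sell 302: 302/647 × $2,975.00 → $1,388.63
Ending inventory (cost pool remaining) = $1,586.37
Check: goods available $2,975.00 = COGS $1,388.63 + ending $1,586.37

COGS = $1,388.63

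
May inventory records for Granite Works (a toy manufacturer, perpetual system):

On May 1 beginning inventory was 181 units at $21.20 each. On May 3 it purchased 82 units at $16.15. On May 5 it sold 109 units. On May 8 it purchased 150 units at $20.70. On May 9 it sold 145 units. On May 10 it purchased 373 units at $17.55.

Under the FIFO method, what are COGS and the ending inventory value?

May 5, 109 sold [FIFO — oldest first]: 109 @ $21.20 = $2,310.80
May 9, 145 sold [FIFO — oldest first]: 72 @ $21.20 + 73 @ $16.15 = $2,705.35
Total COGS = $2,310.80 + $2,705.35 = $5,016.15
Ending inventory: 9 @ $16.15 + 150 @ $20.70 + 373 @ $17.55 = $9,796.50

COGS = $5,016.15; ending inventory = $9,796.50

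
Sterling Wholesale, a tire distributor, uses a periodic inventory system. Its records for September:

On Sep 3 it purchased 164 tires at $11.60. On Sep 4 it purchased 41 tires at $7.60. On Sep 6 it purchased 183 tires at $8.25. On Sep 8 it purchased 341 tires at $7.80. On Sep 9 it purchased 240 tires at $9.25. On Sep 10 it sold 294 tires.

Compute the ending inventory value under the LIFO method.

Ending inventory = $5,962.35

Sep 10, 294 sold [LIFO — newest first]: 240 @ $9.25 + 54 @ $7.80 = $2,641.20
Ending inventory: 164 @ $11.60 + 41 @ $7.60 + 183 @ $8.25 + 287 @ $7.80 = $5,962.35
Check: goods available $8,603.55 = COGS $2,641.20 + ending $5,962.35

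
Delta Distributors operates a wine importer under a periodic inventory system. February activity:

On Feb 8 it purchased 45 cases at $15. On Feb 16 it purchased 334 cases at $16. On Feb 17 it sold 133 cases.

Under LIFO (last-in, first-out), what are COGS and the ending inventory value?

COGS = $2,128; ending inventory = $3,891

Feb 17, 133 sold [LIFO — newest first]: 133 @ $16 = $2,128
Ending inventory: 45 @ $15 + 201 @ $16 = $3,891
Check: goods available $6,019 = COGS $2,128 + ending $3,891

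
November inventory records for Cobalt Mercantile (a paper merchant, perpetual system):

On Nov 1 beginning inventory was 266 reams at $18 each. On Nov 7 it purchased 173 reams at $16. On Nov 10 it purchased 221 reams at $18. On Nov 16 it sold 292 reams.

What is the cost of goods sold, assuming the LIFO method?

Nov 16, 292 sold [LIFO — newest first]: 221 @ $18 + 71 @ $16 = $5,114
Ending inventory: 266 @ $18 + 102 @ $16 = $6,420

COGS = $5,114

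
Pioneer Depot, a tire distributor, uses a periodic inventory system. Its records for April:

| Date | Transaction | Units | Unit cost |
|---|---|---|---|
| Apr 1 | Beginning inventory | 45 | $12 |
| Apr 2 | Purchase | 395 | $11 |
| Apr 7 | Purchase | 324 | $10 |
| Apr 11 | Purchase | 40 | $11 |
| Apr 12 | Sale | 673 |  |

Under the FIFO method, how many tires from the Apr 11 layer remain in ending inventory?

Apr 12, 673 sold [FIFO — oldest first]: 45 @ $12 + 395 @ $11 + 233 @ $10 = $7,215
Ending inventory: 91 @ $10 + 40 @ $11 = $1,350

40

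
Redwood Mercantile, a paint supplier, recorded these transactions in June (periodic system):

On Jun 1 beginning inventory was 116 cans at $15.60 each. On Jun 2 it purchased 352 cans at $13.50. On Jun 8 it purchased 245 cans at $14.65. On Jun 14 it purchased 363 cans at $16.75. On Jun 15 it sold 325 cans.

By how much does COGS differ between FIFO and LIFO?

FIFO COGS: 116 @ $15.60 + 209 @ $13.50 = $4,631.10
LIFO COGS: 325 @ $16.75 = $5,443.75
Difference = |$4,631.10 − $5,443.75| = $812.65

$812.65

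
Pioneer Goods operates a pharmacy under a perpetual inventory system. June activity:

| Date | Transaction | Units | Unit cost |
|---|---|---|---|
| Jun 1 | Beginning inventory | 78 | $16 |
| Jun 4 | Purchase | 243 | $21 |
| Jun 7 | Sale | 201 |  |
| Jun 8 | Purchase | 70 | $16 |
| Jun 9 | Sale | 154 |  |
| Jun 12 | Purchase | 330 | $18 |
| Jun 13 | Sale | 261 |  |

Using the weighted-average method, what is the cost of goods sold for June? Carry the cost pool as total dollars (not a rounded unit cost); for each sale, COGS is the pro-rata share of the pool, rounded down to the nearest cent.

After Jun 1: 78 on hand, pool $1,248.00 (≈ $16.0000 each)
After Jun 4: 321 on hand, pool $6,351.00 (≈ $19.7850 each)
Jun 7, sell 201: 201/321 × $6,351.00 → $3,976.79
After Jun 8: 190 on hand, pool $3,494.21 (≈ $18.3906 each)
Jun 9, sell 154: 154/190 × $3,494.21 → $2,832.14
After Jun 12: 366 on hand, pool $6,602.07 (≈ $18.0384 each)
Jun 13, sell 261: 261/366 × $6,602.07 → $4,708.03
Total COGS = $3,976.79 + $2,832.14 + $4,708.03 = $11,516.96
Ending inventory (cost pool remaining) = $1,894.04

COGS = $11,516.96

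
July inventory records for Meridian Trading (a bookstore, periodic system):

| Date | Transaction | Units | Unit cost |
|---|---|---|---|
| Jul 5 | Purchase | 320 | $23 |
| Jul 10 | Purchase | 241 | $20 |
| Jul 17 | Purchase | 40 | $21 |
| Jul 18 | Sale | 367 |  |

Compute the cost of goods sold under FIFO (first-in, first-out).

COGS = $8,300

Jul 18, 367 sold [FIFO — oldest first]: 320 @ $23 + 47 @ $20 = $8,300
Ending inventory: 194 @ $20 + 40 @ $21 = $4,720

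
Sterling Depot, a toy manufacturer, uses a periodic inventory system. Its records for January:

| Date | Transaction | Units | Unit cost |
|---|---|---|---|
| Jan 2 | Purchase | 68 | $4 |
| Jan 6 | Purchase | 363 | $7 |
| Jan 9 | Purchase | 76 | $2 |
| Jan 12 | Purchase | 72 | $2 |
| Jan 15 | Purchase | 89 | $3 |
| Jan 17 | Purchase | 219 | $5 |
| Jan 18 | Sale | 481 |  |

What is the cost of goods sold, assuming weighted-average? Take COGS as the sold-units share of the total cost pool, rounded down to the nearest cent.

Jan 18, sell 481: 481/887 × $4,471.00 → $2,424.52
Ending inventory (cost pool remaining) = $2,046.48
Check: goods available $4,471.00 = COGS $2,424.52 + ending $2,046.48

COGS = $2,424.52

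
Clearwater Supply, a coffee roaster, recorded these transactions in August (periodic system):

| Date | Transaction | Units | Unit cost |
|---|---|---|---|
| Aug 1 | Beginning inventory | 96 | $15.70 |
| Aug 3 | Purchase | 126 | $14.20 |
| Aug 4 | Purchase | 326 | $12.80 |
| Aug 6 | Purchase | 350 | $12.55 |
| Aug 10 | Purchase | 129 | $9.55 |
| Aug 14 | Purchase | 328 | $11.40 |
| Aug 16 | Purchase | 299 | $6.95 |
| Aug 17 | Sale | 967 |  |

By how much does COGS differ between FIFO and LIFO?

FIFO COGS: 96 @ $15.70 + 126 @ $14.20 + 326 @ $12.80 + 350 @ $12.55 + 69 @ $9.55 = $12,520.65
LIFO COGS: 299 @ $6.95 + 328 @ $11.40 + 129 @ $9.55 + 211 @ $12.55 = $9,697.25
Difference = |$12,520.65 − $9,697.25| = $2,823.40

$2,823.40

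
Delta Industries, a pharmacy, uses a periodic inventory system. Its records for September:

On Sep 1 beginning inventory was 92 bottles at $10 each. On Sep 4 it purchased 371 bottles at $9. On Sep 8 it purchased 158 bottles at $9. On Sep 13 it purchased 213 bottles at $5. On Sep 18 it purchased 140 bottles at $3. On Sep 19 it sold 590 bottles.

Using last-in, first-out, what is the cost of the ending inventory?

Ending inventory = $3,548

Sep 19, 590 sold [LIFO — newest first]: 140 @ $3 + 213 @ $5 + 158 @ $9 + 79 @ $9 = $3,618
Ending inventory: 92 @ $10 + 292 @ $9 = $3,548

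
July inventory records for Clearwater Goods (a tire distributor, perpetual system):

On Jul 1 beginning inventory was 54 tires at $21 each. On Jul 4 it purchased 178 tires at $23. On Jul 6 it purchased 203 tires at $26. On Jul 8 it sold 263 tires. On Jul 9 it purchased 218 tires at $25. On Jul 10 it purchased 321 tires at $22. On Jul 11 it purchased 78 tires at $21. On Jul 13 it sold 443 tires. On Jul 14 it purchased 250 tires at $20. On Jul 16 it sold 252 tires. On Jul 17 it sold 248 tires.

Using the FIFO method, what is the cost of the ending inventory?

Ending inventory = $1,920

Jul 8, 263 sold [FIFO — oldest first]: 54 @ $21 + 178 @ $23 + 31 @ $26 = $6,034
Jul 13, 443 sold [FIFO — oldest first]: 172 @ $26 + 218 @ $25 + 53 @ $22 = $11,088
Jul 16, 252 sold [FIFO — oldest first]: 252 @ $22 = $5,544
Jul 17, 248 sold [FIFO — oldest first]: 16 @ $22 + 78 @ $21 + 154 @ $20 = $5,070
Total COGS = $6,034 + $11,088 + $5,544 + $5,070 = $27,736
Ending inventory: 96 @ $20 = $1,920
Check: goods available $29,656 = COGS $27,736 + ending $1,920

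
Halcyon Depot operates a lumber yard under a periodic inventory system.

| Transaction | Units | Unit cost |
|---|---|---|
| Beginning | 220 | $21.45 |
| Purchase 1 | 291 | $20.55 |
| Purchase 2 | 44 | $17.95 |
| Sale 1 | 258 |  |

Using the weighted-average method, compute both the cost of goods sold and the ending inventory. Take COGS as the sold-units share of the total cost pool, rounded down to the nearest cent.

COGS = $5,340.76; ending inventory = $6,148.09

Sale 1, sell 258: 258/555 × $11,488.85 → $5,340.76
Ending inventory (cost pool remaining) = $6,148.09
Check: goods available $11,488.85 = COGS $5,340.76 + ending $6,148.09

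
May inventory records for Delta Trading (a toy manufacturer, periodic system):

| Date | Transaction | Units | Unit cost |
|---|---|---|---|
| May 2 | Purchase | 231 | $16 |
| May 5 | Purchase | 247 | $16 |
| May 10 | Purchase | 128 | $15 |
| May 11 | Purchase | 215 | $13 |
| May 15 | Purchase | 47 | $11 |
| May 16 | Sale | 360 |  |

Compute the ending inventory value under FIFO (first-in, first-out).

May 16, 360 sold [FIFO — oldest first]: 231 @ $16 + 129 @ $16 = $5,760
Ending inventory: 118 @ $16 + 128 @ $15 + 215 @ $13 + 47 @ $11 = $7,120

Ending inventory = $7,120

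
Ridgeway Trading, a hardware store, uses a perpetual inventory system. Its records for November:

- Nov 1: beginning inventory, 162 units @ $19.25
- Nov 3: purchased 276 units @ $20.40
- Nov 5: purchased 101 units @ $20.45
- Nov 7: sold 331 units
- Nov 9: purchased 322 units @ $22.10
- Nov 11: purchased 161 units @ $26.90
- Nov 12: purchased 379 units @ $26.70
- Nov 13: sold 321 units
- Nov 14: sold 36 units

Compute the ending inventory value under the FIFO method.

Ending inventory = $18,273.50

Nov 7, 331 sold [FIFO — oldest first]: 162 @ $19.25 + 169 @ $20.40 = $6,566.10
Nov 13, 321 sold [FIFO — oldest first]: 107 @ $20.40 + 101 @ $20.45 + 113 @ $22.10 = $6,745.55
Nov 14, 36 sold [FIFO — oldest first]: 36 @ $22.10 = $795.60
Total COGS = $6,566.10 + $6,745.55 + $795.60 = $14,107.25
Ending inventory: 173 @ $22.10 + 161 @ $26.90 + 379 @ $26.70 = $18,273.50
Check: goods available $32,380.75 = COGS $14,107.25 + ending $18,273.50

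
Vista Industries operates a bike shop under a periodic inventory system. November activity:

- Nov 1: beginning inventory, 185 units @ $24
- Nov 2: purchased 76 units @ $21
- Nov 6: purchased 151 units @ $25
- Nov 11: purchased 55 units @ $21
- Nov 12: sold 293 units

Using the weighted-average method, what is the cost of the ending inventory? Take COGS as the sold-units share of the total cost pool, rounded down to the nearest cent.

Nov 12, sell 293: 293/467 × $10,966.00 → $6,880.16
Ending inventory (cost pool remaining) = $4,085.84

Ending inventory = $4,085.84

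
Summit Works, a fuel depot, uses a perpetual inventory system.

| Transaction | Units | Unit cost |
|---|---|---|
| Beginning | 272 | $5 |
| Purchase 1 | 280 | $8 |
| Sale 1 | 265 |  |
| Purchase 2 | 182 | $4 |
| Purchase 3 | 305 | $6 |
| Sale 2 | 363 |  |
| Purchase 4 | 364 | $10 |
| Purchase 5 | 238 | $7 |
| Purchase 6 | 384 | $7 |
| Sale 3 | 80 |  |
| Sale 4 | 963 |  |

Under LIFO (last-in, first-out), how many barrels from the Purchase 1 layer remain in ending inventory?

15

Sale 1 (265) [LIFO — newest first]: 265 @ $8 = $2,120
Sale 2 (363) [LIFO — newest first]: 305 @ $6 + 58 @ $4 = $2,062
Sale 3 (80) [LIFO — newest first]: 80 @ $7 = $560
Sale 4 (963) [LIFO — newest first]: 304 @ $7 + 238 @ $7 + 364 @ $10 + 57 @ $4 = $7,662
Total COGS = $2,120 + $2,062 + $560 + $7,662 = $12,404
Ending inventory: 272 @ $5 + 15 @ $8 + 67 @ $4 = $1,748
Check: goods available $14,152 = COGS $12,404 + ending $1,748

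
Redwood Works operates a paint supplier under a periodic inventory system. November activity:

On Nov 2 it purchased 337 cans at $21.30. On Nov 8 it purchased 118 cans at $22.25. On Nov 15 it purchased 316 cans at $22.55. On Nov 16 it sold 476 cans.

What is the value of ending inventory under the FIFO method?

Ending inventory = $6,652.25

Nov 16, 476 sold [FIFO — oldest first]: 337 @ $21.30 + 118 @ $22.25 + 21 @ $22.55 = $10,277.15
Ending inventory: 295 @ $22.55 = $6,652.25
Check: goods available $16,929.40 = COGS $10,277.15 + ending $6,652.25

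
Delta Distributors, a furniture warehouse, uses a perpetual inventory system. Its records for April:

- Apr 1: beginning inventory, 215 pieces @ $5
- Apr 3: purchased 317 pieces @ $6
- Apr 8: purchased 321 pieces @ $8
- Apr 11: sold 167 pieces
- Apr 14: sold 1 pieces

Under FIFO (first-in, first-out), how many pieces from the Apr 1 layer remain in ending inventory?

47

Apr 11, 167 sold [FIFO — oldest first]: 167 @ $5 = $835
Apr 14, 1 sold [FIFO — oldest first]: 1 @ $5 = $5
Total COGS = $835 + $5 = $840
Ending inventory: 47 @ $5 + 317 @ $6 + 321 @ $8 = $4,705
Check: goods available $5,545 = COGS $840 + ending $4,705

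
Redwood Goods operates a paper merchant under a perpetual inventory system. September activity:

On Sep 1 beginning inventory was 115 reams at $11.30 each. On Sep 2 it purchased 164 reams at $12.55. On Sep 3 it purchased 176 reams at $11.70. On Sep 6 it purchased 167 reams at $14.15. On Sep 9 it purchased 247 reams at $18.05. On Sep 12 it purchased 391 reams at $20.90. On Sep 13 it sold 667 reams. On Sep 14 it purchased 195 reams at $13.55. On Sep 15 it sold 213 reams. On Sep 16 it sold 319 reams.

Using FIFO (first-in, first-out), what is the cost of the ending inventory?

Ending inventory = $3,917.15

Sep 13, 667 sold [FIFO — oldest first]: 115 @ $11.30 + 164 @ $12.55 + 176 @ $11.70 + 167 @ $14.15 + 45 @ $18.05 = $8,592.20
Sep 15, 213 sold [FIFO — oldest first]: 202 @ $18.05 + 11 @ $20.90 = $3,876.00
Sep 16, 319 sold [FIFO — oldest first]: 319 @ $20.90 = $6,667.10
Total COGS = $8,592.20 + $3,876.00 + $6,667.10 = $19,135.30
Ending inventory: 61 @ $20.90 + 195 @ $13.55 = $3,917.15
Check: goods available $23,052.45 = COGS $19,135.30 + ending $3,917.15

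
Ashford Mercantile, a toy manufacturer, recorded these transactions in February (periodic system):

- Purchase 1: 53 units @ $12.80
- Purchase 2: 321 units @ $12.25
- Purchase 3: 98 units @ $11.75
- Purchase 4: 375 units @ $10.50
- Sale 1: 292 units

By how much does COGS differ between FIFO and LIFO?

$540.15

FIFO COGS: 53 @ $12.80 + 239 @ $12.25 = $3,606.15
LIFO COGS: 292 @ $10.50 = $3,066.00
Difference = |$3,606.15 − $3,066.00| = $540.15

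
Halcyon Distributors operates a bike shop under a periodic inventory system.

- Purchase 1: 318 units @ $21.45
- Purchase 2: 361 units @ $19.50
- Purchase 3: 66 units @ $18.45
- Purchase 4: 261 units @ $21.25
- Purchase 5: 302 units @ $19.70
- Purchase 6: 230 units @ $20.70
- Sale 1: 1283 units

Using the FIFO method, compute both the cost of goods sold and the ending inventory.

Sale 1 (1283) [FIFO — oldest first]: 318 @ $21.45 + 361 @ $19.50 + 66 @ $18.45 + 261 @ $21.25 + 277 @ $19.70 = $26,081.45
Ending inventory: 25 @ $19.70 + 230 @ $20.70 = $5,253.50

COGS = $26,081.45; ending inventory = $5,253.50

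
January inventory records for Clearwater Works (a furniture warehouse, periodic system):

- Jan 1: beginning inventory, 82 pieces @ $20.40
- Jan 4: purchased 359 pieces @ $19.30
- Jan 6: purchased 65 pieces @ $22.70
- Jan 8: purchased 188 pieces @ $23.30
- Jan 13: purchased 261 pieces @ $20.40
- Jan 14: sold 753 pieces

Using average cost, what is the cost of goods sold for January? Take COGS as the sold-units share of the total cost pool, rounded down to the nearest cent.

Jan 14, sell 753: 753/955 × $19,781.80 → $15,597.58
Ending inventory (cost pool remaining) = $4,184.22
Check: goods available $19,781.80 = COGS $15,597.58 + ending $4,184.22

COGS = $15,597.58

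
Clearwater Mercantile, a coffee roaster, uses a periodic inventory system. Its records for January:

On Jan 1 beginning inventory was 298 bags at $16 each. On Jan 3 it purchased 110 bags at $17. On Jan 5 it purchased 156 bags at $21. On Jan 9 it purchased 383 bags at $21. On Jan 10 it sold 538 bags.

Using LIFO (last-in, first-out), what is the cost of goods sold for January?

COGS = $11,298

Jan 10, 538 sold [LIFO — newest first]: 383 @ $21 + 155 @ $21 = $11,298
Ending inventory: 298 @ $16 + 110 @ $17 + 1 @ $21 = $6,659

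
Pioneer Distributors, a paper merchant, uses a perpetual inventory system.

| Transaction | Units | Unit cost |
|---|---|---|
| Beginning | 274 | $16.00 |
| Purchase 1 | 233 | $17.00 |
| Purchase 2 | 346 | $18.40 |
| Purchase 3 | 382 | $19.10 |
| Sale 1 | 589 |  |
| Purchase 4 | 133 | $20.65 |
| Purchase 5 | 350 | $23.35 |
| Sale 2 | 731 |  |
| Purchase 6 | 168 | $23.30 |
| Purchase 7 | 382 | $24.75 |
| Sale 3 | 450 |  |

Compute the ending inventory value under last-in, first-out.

Ending inventory = $8,822.00

Sale 1 (589) [LIFO — newest first]: 382 @ $19.10 + 207 @ $18.40 = $11,105.00
Sale 2 (731) [LIFO — newest first]: 350 @ $23.35 + 133 @ $20.65 + 139 @ $18.40 + 109 @ $17.00 = $15,329.55
Sale 3 (450) [LIFO — newest first]: 382 @ $24.75 + 68 @ $23.30 = $11,038.90
Total COGS = $11,105.00 + $15,329.55 + $11,038.90 = $37,473.45
Ending inventory: 274 @ $16.00 + 124 @ $17.00 + 100 @ $23.30 = $8,822.00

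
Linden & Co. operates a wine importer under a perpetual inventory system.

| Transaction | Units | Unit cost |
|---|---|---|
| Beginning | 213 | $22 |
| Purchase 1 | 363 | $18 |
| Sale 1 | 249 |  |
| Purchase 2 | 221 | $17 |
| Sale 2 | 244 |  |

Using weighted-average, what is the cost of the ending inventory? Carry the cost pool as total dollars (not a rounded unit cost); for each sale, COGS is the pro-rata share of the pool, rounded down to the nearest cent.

Ending inventory = $5,617.73

After Beginning: 213 on hand, pool $4,686.00 (≈ $22.0000 each)
After Purchase 1: 576 on hand, pool $11,220.00 (≈ $19.4792 each)
Sale 1, sell 249: 249/576 × $11,220.00 → $4,850.31
After Purchase 2: 548 on hand, pool $10,126.69 (≈ $18.4794 each)
Sale 2, sell 244: 244/548 × $10,126.69 → $4,508.96
Total COGS = $4,850.31 + $4,508.96 = $9,359.27
Ending inventory (cost pool remaining) = $5,617.73
Check: goods available $14,977.00 = COGS $9,359.27 + ending $5,617.73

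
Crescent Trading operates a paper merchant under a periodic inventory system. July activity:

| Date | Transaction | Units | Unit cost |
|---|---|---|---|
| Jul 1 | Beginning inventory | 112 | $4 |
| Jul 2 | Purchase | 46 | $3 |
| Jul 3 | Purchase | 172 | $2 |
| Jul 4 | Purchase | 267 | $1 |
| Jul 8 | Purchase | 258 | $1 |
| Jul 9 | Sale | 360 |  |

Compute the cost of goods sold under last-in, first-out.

Jul 9, 360 sold [LIFO — newest first]: 258 @ $1 + 102 @ $1 = $360
Ending inventory: 112 @ $4 + 46 @ $3 + 172 @ $2 + 165 @ $1 = $1,095
Check: goods available $1,455 = COGS $360 + ending $1,095

COGS = $360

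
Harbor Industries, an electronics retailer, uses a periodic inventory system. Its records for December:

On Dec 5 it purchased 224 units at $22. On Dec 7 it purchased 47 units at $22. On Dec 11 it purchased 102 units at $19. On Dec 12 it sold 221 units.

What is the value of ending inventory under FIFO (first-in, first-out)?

Dec 12, 221 sold [FIFO — oldest first]: 221 @ $22 = $4,862
Ending inventory: 3 @ $22 + 47 @ $22 + 102 @ $19 = $3,038
Check: goods available $7,900 = COGS $4,862 + ending $3,038

Ending inventory = $3,038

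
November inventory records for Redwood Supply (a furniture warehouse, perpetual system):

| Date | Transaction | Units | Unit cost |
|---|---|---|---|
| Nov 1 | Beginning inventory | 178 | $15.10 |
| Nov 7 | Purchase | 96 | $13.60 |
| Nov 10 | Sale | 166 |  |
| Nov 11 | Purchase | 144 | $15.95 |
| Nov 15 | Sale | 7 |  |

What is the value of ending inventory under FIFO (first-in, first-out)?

Ending inventory = $3,677.90

Nov 10, 166 sold [FIFO — oldest first]: 166 @ $15.10 = $2,506.60
Nov 15, 7 sold [FIFO — oldest first]: 7 @ $15.10 = $105.70
Total COGS = $2,506.60 + $105.70 = $2,612.30
Ending inventory: 5 @ $15.10 + 96 @ $13.60 + 144 @ $15.95 = $3,677.90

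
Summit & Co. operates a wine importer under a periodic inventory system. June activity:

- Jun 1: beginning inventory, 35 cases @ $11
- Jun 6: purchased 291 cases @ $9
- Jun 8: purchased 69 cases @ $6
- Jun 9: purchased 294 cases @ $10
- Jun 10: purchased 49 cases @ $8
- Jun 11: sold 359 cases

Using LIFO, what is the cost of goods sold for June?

COGS = $3,428

Jun 11, 359 sold [LIFO — newest first]: 49 @ $8 + 294 @ $10 + 16 @ $6 = $3,428
Ending inventory: 35 @ $11 + 291 @ $9 + 53 @ $6 = $3,322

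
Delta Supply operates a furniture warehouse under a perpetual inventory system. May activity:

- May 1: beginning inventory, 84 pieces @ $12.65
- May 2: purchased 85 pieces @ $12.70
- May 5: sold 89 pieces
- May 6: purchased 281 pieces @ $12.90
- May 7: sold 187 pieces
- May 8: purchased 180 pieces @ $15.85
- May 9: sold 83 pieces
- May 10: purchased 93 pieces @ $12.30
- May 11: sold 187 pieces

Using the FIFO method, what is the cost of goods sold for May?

May 5, 89 sold [FIFO — oldest first]: 84 @ $12.65 + 5 @ $12.70 = $1,126.10
May 7, 187 sold [FIFO — oldest first]: 80 @ $12.70 + 107 @ $12.90 = $2,396.30
May 9, 83 sold [FIFO — oldest first]: 83 @ $12.90 = $1,070.70
May 11, 187 sold [FIFO — oldest first]: 91 @ $12.90 + 96 @ $15.85 = $2,695.50
Total COGS = $1,126.10 + $2,396.30 + $1,070.70 + $2,695.50 = $7,288.60
Ending inventory: 84 @ $15.85 + 93 @ $12.30 = $2,475.30
Check: goods available $9,763.90 = COGS $7,288.60 + ending $2,475.30

COGS = $7,288.60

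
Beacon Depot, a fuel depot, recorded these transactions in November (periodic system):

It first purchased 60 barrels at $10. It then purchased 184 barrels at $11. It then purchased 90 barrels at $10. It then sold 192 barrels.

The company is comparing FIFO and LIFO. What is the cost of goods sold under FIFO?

COGS = $2,052

FIFO COGS: 60 @ $10 + 132 @ $11 = $2,052
LIFO COGS: 90 @ $10 + 102 @ $11 = $2,022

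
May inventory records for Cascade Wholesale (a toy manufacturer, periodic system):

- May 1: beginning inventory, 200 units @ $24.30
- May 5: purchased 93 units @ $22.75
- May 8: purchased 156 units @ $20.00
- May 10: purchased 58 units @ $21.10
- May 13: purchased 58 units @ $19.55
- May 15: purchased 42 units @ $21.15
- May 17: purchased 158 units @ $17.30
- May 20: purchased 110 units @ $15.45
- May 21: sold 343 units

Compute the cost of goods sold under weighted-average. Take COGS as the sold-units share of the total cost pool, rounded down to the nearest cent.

May 21, sell 343: 343/875 × $17,774.65 → $6,967.66
Ending inventory (cost pool remaining) = $10,806.99

COGS = $6,967.66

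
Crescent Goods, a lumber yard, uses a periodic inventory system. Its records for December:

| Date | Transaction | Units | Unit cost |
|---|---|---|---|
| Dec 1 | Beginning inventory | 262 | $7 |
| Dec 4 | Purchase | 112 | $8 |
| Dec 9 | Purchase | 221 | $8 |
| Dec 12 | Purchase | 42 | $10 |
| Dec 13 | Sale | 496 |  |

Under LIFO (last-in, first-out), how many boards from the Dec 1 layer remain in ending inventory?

Dec 13, 496 sold [LIFO — newest first]: 42 @ $10 + 221 @ $8 + 112 @ $8 + 121 @ $7 = $3,931
Ending inventory: 141 @ $7 = $987
Check: goods available $4,918 = COGS $3,931 + ending $987

141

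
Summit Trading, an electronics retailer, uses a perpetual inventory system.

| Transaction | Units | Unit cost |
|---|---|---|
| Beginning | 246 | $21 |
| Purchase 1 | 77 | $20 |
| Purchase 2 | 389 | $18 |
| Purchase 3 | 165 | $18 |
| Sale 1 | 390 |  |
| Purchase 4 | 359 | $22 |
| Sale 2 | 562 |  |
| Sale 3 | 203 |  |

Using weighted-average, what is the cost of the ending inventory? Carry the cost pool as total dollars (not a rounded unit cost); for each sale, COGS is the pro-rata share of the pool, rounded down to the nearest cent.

Ending inventory = $1,642.92

After Beginning: 246 on hand, pool $5,166.00 (≈ $21.0000 each)
After Purchase 1: 323 on hand, pool $6,706.00 (≈ $20.7616 each)
After Purchase 2: 712 on hand, pool $13,708.00 (≈ $19.2528 each)
After Purchase 3: 877 on hand, pool $16,678.00 (≈ $19.0171 each)
Sale 1, sell 390: 390/877 × $16,678.00 → $7,416.67
After Purchase 4: 846 on hand, pool $17,159.33 (≈ $20.2829 each)
Sale 2, sell 562: 562/846 × $17,159.33 → $11,398.98
Sale 3, sell 203: 203/284 × $5,760.35 → $4,117.43
Total COGS = $7,416.67 + $11,398.98 + $4,117.43 = $22,933.08
Ending inventory (cost pool remaining) = $1,642.92
Check: goods available $24,576.00 = COGS $22,933.08 + ending $1,642.92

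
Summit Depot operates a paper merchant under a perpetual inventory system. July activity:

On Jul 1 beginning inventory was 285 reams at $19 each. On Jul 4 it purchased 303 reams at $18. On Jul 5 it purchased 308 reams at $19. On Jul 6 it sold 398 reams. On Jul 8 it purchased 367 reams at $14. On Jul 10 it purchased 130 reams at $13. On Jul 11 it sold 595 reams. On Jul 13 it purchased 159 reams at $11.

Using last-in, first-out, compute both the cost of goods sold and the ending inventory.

Jul 6, 398 sold [LIFO — newest first]: 308 @ $19 + 90 @ $18 = $7,472
Jul 11, 595 sold [LIFO — newest first]: 130 @ $13 + 367 @ $14 + 98 @ $18 = $8,592
Total COGS = $7,472 + $8,592 = $16,064
Ending inventory: 285 @ $19 + 115 @ $18 + 159 @ $11 = $9,234
Check: goods available $25,298 = COGS $16,064 + ending $9,234

COGS = $16,064; ending inventory = $9,234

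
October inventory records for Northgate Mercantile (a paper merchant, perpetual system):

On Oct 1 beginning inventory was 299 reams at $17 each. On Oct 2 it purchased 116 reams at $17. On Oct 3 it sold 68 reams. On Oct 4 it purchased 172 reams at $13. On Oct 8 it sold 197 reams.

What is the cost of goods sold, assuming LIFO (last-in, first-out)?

Oct 3, 68 sold [LIFO — newest first]: 68 @ $17 = $1,156
Oct 8, 197 sold [LIFO — newest first]: 172 @ $13 + 25 @ $17 = $2,661
Total COGS = $1,156 + $2,661 = $3,817
Ending inventory: 299 @ $17 + 23 @ $17 = $5,474
Check: goods available $9,291 = COGS $3,817 + ending $5,474

COGS = $3,817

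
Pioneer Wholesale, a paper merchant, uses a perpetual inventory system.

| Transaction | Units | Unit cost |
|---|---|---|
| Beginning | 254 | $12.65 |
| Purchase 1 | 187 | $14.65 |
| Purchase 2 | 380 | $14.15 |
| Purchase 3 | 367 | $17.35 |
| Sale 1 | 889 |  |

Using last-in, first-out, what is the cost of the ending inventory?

Ending inventory = $3,872.35

Sale 1 (889) [LIFO — newest first]: 367 @ $17.35 + 380 @ $14.15 + 142 @ $14.65 = $13,824.75
Ending inventory: 254 @ $12.65 + 45 @ $14.65 = $3,872.35
Check: goods available $17,697.10 = COGS $13,824.75 + ending $3,872.35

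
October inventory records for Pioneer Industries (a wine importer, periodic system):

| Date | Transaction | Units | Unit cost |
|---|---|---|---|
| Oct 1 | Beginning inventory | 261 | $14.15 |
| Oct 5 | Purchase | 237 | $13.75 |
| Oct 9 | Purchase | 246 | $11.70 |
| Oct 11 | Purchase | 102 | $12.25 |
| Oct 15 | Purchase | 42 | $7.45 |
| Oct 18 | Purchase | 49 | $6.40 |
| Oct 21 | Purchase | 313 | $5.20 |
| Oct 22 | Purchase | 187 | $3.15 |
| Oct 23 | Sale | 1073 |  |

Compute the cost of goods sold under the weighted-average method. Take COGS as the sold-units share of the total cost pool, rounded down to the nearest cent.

Oct 23, sell 1073: 1073/1437 × $13,922.75 → $10,396.04
Ending inventory (cost pool remaining) = $3,526.71
Check: goods available $13,922.75 = COGS $10,396.04 + ending $3,526.71

COGS = $10,396.04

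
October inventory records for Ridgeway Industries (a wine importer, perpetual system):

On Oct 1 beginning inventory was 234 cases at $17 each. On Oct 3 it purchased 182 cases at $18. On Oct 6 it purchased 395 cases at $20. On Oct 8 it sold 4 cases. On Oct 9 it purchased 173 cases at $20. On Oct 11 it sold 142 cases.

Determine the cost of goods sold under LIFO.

COGS = $2,920

Oct 8, 4 sold [LIFO — newest first]: 4 @ $20 = $80
Oct 11, 142 sold [LIFO — newest first]: 142 @ $20 = $2,840
Total COGS = $80 + $2,840 = $2,920
Ending inventory: 234 @ $17 + 182 @ $18 + 391 @ $20 + 31 @ $20 = $15,694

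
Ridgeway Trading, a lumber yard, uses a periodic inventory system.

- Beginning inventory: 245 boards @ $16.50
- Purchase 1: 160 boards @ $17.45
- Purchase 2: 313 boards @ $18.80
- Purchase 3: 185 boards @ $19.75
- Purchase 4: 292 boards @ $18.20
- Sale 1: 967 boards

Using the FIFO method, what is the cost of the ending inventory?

Sale 1 (967) [FIFO — oldest first]: 245 @ $16.50 + 160 @ $17.45 + 313 @ $18.80 + 185 @ $19.75 + 64 @ $18.20 = $17,537.45
Ending inventory: 228 @ $18.20 = $4,149.60

Ending inventory = $4,149.60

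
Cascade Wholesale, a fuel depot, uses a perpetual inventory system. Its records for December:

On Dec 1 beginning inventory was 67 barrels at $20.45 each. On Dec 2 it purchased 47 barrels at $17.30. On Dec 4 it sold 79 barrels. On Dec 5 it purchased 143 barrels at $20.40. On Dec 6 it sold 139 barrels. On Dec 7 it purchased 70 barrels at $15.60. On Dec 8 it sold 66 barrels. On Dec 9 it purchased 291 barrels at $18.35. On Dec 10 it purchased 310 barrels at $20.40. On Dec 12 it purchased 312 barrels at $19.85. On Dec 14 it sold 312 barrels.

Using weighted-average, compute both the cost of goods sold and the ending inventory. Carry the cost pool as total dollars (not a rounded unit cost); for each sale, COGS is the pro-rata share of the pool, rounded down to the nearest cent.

After Dec 1: 67 on hand, pool $1,370.15 (≈ $20.4500 each)
After Dec 2: 114 on hand, pool $2,183.25 (≈ $19.1513 each)
Dec 4, sell 79: 79/114 × $2,183.25 → $1,512.95
After Dec 5: 178 on hand, pool $3,587.50 (≈ $20.1545 each)
Dec 6, sell 139: 139/178 × $3,587.50 → $2,801.47
After Dec 7: 109 on hand, pool $1,878.03 (≈ $17.2296 each)
Dec 8, sell 66: 66/109 × $1,878.03 → $1,137.15
After Dec 9: 334 on hand, pool $6,080.73 (≈ $18.2058 each)
After Dec 10: 644 on hand, pool $12,404.73 (≈ $19.2620 each)
After Dec 12: 956 on hand, pool $18,597.93 (≈ $19.4539 each)
Dec 14, sell 312: 312/956 × $18,597.93 → $6,069.61
Total COGS = $1,512.95 + $2,801.47 + $1,137.15 + $6,069.61 = $11,521.18
Ending inventory (cost pool remaining) = $12,528.32

COGS = $11,521.18; ending inventory = $12,528.32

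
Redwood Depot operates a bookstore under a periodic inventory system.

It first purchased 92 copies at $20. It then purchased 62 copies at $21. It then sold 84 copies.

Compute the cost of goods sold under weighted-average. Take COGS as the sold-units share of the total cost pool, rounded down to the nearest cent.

COGS = $1,713.81

Sale 1, sell 84: 84/154 × $3,142.00 → $1,713.81
Ending inventory (cost pool remaining) = $1,428.19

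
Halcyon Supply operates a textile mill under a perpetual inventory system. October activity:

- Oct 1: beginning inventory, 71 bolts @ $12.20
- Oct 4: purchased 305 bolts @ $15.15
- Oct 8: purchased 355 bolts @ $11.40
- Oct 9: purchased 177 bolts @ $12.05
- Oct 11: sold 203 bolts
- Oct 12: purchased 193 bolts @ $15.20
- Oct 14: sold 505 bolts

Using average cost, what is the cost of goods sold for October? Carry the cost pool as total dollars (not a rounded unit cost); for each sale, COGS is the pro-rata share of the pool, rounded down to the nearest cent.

COGS = $9,352.19

After Oct 1: 71 on hand, pool $866.20 (≈ $12.2000 each)
After Oct 4: 376 on hand, pool $5,486.95 (≈ $14.5930 each)
After Oct 8: 731 on hand, pool $9,533.95 (≈ $13.0423 each)
After Oct 9: 908 on hand, pool $11,666.80 (≈ $12.8489 each)
Oct 11, sell 203: 203/908 × $11,666.80 → $2,608.32
After Oct 12: 898 on hand, pool $11,992.08 (≈ $13.3542 each)
Oct 14, sell 505: 505/898 × $11,992.08 → $6,743.87
Total COGS = $2,608.32 + $6,743.87 = $9,352.19
Ending inventory (cost pool remaining) = $5,248.21
Check: goods available $14,600.40 = COGS $9,352.19 + ending $5,248.21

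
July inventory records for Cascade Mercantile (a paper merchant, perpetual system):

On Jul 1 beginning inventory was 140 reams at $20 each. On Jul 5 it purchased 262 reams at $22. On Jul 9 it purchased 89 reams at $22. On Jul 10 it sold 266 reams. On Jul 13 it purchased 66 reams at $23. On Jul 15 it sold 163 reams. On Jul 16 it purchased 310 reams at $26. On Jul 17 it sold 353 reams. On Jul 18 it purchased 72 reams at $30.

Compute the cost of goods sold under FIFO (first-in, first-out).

Jul 10, 266 sold [FIFO — oldest first]: 140 @ $20 + 126 @ $22 = $5,572
Jul 15, 163 sold [FIFO — oldest first]: 136 @ $22 + 27 @ $22 = $3,586
Jul 17, 353 sold [FIFO — oldest first]: 62 @ $22 + 66 @ $23 + 225 @ $26 = $8,732
Total COGS = $5,572 + $3,586 + $8,732 = $17,890
Ending inventory: 85 @ $26 + 72 @ $30 = $4,370
Check: goods available $22,260 = COGS $17,890 + ending $4,370

COGS = $17,890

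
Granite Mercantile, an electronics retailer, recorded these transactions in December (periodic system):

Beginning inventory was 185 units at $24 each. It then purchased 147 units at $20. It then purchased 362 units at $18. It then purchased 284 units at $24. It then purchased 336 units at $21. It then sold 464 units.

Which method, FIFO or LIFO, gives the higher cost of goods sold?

FIFO COGS: 185 @ $24 + 147 @ $20 + 132 @ $18 = $9,756
LIFO COGS: 336 @ $21 + 128 @ $24 = $10,128

LIFO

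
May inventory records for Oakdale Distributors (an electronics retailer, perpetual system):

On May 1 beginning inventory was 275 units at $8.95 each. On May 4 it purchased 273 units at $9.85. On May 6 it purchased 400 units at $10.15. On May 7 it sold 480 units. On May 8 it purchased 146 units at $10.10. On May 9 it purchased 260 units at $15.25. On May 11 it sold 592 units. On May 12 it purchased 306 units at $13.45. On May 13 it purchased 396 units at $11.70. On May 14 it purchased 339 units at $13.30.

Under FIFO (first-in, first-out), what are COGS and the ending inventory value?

May 7, 480 sold [FIFO — oldest first]: 275 @ $8.95 + 205 @ $9.85 = $4,480.50
May 11, 592 sold [FIFO — oldest first]: 68 @ $9.85 + 400 @ $10.15 + 124 @ $10.10 = $5,982.20
Total COGS = $4,480.50 + $5,982.20 = $10,462.70
Ending inventory: 22 @ $10.10 + 260 @ $15.25 + 306 @ $13.45 + 396 @ $11.70 + 339 @ $13.30 = $17,444.80

COGS = $10,462.70; ending inventory = $17,444.80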